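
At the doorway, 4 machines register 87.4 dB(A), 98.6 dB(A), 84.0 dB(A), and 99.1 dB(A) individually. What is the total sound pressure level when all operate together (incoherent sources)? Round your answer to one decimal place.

102.1 dB(A)

Incoherent sources combine by intensity addition: L_total = 10·log₁₀(Σ 10^(L_i/10)).
Σ 10^(L/10) = 10^(87.4/10) + 10^(98.6/10) + 10^(84.0/10) + 10^(99.1/10) = 1.617e+10.
L_total = 10·log₁₀(1.617e+10) = 102.09 dB(A).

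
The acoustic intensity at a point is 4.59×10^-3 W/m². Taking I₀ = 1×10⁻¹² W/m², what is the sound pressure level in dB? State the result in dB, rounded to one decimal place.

96.6 dB

I/I₀ = 4.59×10^-3/10⁻¹² = 4.59×10^9, and L = 10·log₁₀(I/I₀).
L = 10·(0.6618 + 9) = 96.62 dB.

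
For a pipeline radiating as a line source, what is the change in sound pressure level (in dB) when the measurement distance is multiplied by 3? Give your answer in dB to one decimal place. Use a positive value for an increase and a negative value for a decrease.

-4.8 dB

Line-source spreading: ΔL = −10·log₁₀(r₂/r₁).
ΔL = −10·log₁₀(3) = -4.77 dB.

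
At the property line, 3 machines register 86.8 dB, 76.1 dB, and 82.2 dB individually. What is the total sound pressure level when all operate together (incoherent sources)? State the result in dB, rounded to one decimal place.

88.4 dB

Incoherent sources combine by intensity addition: L_total = 10·log₁₀(Σ 10^(L_i/10)).
Σ 10^(L/10) = 10^(86.8/10) + 10^(76.1/10) + 10^(82.2/10) = 6.853e+08.
L_total = 10·log₁₀(6.853e+08) = 88.36 dB.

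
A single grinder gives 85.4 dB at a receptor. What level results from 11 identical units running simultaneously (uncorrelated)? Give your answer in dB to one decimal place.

N identical incoherent sources raise the level by 10·log₁₀ N.
L_total = 85.4 + 10·log₁₀(11) = 85.4 + 10.414 = 95.81 dB.

95.8 dB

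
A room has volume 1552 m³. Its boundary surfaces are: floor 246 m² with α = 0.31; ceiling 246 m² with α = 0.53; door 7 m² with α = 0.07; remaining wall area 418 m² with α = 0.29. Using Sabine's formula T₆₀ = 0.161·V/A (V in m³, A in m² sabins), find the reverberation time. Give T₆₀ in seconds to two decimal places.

0.76 s

A = Σ Sᵢαᵢ = 246·0.31 + 246·0.53 + 7·0.07 + 418·0.29 = 328.35 m².
T₆₀ = 0.161 × 1552 / 328.35 = 0.761 s.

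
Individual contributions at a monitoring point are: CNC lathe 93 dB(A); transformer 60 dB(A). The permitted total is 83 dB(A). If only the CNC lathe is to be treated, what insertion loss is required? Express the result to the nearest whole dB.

10 dB

Fixed contribution from the other source: Σ 10^(L/10) = 10^(60/10) = 1.000e+06 (60.00 dB(A)).
To meet 83 dB(A) overall, the treated CNC lathe may contribute at most 10^(83/10) − 1.000e+06 = 1.985e+08, i.e. 82.98 dB(A).
So the CNC lathe must be reduced from 93 to 82.98 dB(A): IL = 10.02 dB.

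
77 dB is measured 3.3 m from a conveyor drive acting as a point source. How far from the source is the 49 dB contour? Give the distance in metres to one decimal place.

82.9 m

The 28.0 dB drop corresponds to a distance ratio of 10^(28.0/20) for a point source.
r₂ = 3.3·10^((77−49)/20) = 3.3·10^(28.0/20) = 82.89 m.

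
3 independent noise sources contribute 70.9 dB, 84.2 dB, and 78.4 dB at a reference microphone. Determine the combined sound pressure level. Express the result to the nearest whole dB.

85 dB

Incoherent sources combine by intensity addition: L_total = 10·log₁₀(Σ 10^(L_i/10)).
Σ 10^(L/10) = 10^(70.9/10) + 10^(84.2/10) + 10^(78.4/10) = 3.445e+08.
L_total = 10·log₁₀(3.445e+08) = 85.37 dB.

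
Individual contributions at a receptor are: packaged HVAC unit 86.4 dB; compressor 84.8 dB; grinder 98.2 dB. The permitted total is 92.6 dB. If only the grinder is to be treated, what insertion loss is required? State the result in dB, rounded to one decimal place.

7.9 dB

Everything except the grinder sums to 10^(86.4/10) + 10^(84.8/10) = 7.385e+08 in linear terms, 88.68 dB.
The limit corresponds to 10^(92.6/10) = 1.820e+09; subtracting the fixed part leaves 1.081e+09 for the grinder, i.e. 90.34 dB.
Required insertion loss = 98.2 − 90.34 = 7.86 dB.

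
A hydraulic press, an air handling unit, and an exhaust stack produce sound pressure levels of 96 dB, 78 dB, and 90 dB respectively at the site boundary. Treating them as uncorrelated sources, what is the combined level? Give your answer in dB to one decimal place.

For uncorrelated sources the intensities add, so convert each level to linear form, sum, and take 10·log₁₀ of the total.
Σ 10^(L/10) = 10^(96/10) + 10^(78/10) + 10^(90/10) = 5.044e+09.
L_total = 10·log₁₀(5.044e+09) = 97.03 dB.

97.0 dB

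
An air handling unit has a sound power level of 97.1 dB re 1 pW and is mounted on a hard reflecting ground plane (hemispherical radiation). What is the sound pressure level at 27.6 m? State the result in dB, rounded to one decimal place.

60.3 dB

Free-field hemispherical radiation: L_p = L_w − 10·log₁₀(2π·r²), r = 27.6 m.
2π·r² = 4786 m², 10·log₁₀ of that is 36.800 dB.
L_p = 97.1 − 36.800 = 60.30 dB.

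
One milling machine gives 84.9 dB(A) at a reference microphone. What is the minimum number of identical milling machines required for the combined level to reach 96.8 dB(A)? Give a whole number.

16

Need L₁ + 10·log₁₀ N ≥ 96.8, i.e. log₁₀ N ≥ 1.19.
N ≥ 10^(11.9/10) = 15.488, so N = 16.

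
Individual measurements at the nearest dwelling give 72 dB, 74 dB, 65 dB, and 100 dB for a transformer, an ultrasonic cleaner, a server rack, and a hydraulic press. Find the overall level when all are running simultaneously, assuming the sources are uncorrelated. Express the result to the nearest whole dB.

100 dB

For uncorrelated sources the intensities add, so convert each level to linear form, sum, and take 10·log₁₀ of the total.
Σ 10^(L/10) = 10^(72/10) + 10^(74/10) + 10^(65/10) + 10^(100/10) = 1.004e+10.
L_total = 10·log₁₀(1.004e+10) = 100.02 dB.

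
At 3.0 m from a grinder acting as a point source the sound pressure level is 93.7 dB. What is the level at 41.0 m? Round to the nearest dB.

71 dB

Spherical spreading from a point source gives a 20·log₁₀(r₂/r₁) drop.
L₂ = 93.7 − 20·log₁₀(41.0/3.0) = 93.7 − 22.713 = 70.99 dB.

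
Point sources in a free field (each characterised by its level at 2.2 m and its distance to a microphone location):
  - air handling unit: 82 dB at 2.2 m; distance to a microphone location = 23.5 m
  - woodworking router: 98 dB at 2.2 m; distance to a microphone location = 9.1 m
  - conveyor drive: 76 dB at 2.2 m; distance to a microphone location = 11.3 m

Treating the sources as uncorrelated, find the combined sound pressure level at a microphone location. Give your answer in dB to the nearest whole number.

86 dB

Propagate each source to the receiver with L = L_ref − 20·log₁₀(r/r_ref), then add intensities.
air handling unit: 82 − 20·log₁₀(23.5/2.2) = 82 − 20.57 = 61.43 dB.
woodworking router: 98 − 20·log₁₀(9.1/2.2) = 98 − 12.33 = 85.67 dB.
conveyor drive: 76 − 20·log₁₀(11.3/2.2) = 76 − 14.21 = 61.79 dB.
Σ 10^(L/10) = 3.717e+08 → L_total = 10·log₁₀(3.717e+08) = 85.70 dB.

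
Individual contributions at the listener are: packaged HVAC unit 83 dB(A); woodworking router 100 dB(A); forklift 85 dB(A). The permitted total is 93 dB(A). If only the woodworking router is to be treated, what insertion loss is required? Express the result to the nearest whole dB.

Everything except the woodworking router sums to 10^(83/10) + 10^(85/10) = 5.158e+08 in linear terms, 87.12 dB(A).
The limit corresponds to 10^(93/10) = 1.995e+09; subtracting the fixed part leaves 1.480e+09 for the woodworking router, i.e. 91.70 dB(A).
Required insertion loss = 100 − 91.70 = 8.30 dB.

8 dB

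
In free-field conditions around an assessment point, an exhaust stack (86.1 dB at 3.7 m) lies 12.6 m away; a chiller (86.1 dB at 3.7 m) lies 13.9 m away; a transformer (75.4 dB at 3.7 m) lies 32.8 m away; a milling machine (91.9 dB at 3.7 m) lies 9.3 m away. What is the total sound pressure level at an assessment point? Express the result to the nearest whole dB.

First find each source's level at the receiver (point-source: −20·log₁₀(r/r_ref)), then combine on an intensity basis.
exhaust stack: 86.1 − 20·log₁₀(12.6/3.7) = 86.1 − 10.64 = 75.46 dB.
chiller: 86.1 − 20·log₁₀(13.9/3.7) = 86.1 − 11.50 = 74.60 dB.
transformer: 75.4 − 20·log₁₀(32.8/3.7) = 75.4 − 18.95 = 56.45 dB.
milling machine: 91.9 − 20·log₁₀(9.3/3.7) = 91.9 − 8.01 = 83.89 dB.
Σ 10^(L/10) = 3.096e+08 → L_total = 10·log₁₀(3.096e+08) = 84.91 dB.

85 dB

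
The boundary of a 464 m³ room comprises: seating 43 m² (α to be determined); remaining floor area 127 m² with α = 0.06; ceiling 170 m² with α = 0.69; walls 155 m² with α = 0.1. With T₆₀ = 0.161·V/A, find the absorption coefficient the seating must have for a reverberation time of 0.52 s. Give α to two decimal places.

From T₆₀ = 0.161·V/A, the target T₆₀ = 0.52 s needs A = 0.161·464/0.52 = 143.66 m².
Absorption from the other surfaces = 127·0.06 + 170·0.69 + 155·0.1 = 140.42 m², so the seating must supply 3.24 m² over 43 m².
α = 3.24/43 = 0.075.

0.08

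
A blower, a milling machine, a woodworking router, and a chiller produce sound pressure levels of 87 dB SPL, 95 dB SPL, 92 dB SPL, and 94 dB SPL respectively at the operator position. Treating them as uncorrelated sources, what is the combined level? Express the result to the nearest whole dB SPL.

99 dB SPL

Incoherent sources combine by intensity addition: L_total = 10·log₁₀(Σ 10^(L_i/10)).
Σ 10^(L/10) = 10^(87/10) + 10^(95/10) + 10^(92/10) + 10^(94/10) = 7.760e+09.
L_total = 10·log₁₀(7.760e+09) = 98.90 dB SPL.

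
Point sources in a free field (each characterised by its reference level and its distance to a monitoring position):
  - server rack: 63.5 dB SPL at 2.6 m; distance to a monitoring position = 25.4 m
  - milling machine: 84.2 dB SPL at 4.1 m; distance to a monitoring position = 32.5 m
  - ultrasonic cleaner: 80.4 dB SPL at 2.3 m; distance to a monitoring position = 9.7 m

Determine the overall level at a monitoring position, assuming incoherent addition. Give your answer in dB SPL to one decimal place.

70.2 dB SPL

Propagate each source to the receiver with L = L_ref − 20·log₁₀(r/r_ref), then add intensities.
server rack: 63.5 − 20·log₁₀(25.4/2.6) = 63.5 − 19.80 = 43.70 dB SPL.
milling machine: 84.2 − 20·log₁₀(32.5/4.1) = 84.2 − 17.98 = 66.22 dB SPL.
ultrasonic cleaner: 80.4 − 20·log₁₀(9.7/2.3) = 80.4 − 12.50 = 67.90 dB SPL.
Σ 10^(L/10) = 1.037e+07 → L_total = 10·log₁₀(1.037e+07) = 70.16 dB SPL.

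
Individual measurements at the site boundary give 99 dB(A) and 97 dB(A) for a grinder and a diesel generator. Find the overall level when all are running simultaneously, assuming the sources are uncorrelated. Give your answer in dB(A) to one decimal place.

Incoherent sources combine by intensity addition: L_total = 10·log₁₀(Σ 10^(L_i/10)).
Σ 10^(L/10) = 10^(99/10) + 10^(97/10) = 1.296e+10.
L_total = 10·log₁₀(1.296e+10) = 101.12 dB(A).

101.1 dB(A)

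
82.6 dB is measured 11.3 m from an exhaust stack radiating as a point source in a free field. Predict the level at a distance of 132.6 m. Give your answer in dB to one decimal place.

61.2 dB

Point-source attenuation: ΔL = 20·log₁₀(r₂/r₁) = 20·log₁₀(132.6/11.3) = 21.389 dB.
L₂ = 82.6 − 20·log₁₀(132.6/11.3) = 82.6 − 21.389 = 61.21 dB.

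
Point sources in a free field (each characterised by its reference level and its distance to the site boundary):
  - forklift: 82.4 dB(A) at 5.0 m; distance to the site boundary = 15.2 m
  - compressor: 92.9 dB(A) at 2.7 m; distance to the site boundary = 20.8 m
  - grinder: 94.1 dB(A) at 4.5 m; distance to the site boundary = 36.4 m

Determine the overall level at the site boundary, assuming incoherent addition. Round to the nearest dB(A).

80 dB(A)

First find each source's level at the receiver (point-source: −20·log₁₀(r/r_ref)), then combine on an intensity basis.
forklift: 82.4 − 20·log₁₀(15.2/5.0) = 82.4 − 9.66 = 72.74 dB(A).
compressor: 92.9 − 20·log₁₀(20.8/2.7) = 92.9 − 17.73 = 75.17 dB(A).
grinder: 94.1 − 20·log₁₀(36.4/4.5) = 94.1 − 18.16 = 75.94 dB(A).
Σ 10^(L/10) = 9.094e+07 → L_total = 10·log₁₀(9.094e+07) = 79.59 dB(A).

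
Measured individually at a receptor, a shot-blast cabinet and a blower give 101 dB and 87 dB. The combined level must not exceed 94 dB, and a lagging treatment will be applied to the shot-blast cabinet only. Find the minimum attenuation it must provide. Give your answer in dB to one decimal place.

8.0 dB

Fixed contribution from the other source: Σ 10^(L/10) = 10^(87/10) = 5.012e+08 (87.00 dB).
To meet 94 dB overall, the treated shot-blast cabinet may contribute at most 10^(94/10) − 5.012e+08 = 2.011e+09, i.e. 93.03 dB.
So the shot-blast cabinet must be reduced from 101 to 93.03 dB: IL = 7.97 dB.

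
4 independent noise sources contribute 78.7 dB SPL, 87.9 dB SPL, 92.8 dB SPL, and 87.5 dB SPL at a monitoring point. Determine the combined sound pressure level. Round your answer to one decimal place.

Incoherent sources combine by intensity addition: L_total = 10·log₁₀(Σ 10^(L_i/10)).
Σ 10^(L/10) = 10^(78.7/10) + 10^(87.9/10) + 10^(92.8/10) + 10^(87.5/10) = 3.159e+09.
L_total = 10·log₁₀(3.159e+09) = 94.99 dB SPL.

95.0 dB SPL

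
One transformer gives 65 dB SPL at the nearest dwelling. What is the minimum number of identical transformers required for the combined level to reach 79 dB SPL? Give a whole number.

26

N identical sources give L₁ + 10·log₁₀ N, so require 10·log₁₀ N ≥ 79 − 65 = 14.0 dB.
N ≥ 10^(14.0/10) = 25.119, so N = 26.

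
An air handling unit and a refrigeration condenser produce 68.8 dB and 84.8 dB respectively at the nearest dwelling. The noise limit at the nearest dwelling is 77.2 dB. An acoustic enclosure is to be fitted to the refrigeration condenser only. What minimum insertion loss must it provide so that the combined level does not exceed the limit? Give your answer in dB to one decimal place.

8.3 dB

The untreated sources together contribute 10^(68.8/10) = 7.586e+06, i.e. 68.80 dB.
The limit corresponds to 10^(77.2/10) = 5.248e+07; subtracting the fixed part leaves 4.489e+07 for the refrigeration condenser, i.e. 76.52 dB.
Required insertion loss = 84.8 − 76.52 = 8.28 dB.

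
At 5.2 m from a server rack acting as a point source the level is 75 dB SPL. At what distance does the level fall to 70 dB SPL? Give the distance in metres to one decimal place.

The 5.0 dB drop corresponds to a distance ratio of 10^(5.0/20) for a point source.
r₂ = 5.2·10^((75−70)/20) = 5.2·10^(5.0/20) = 9.25 m.

9.2 m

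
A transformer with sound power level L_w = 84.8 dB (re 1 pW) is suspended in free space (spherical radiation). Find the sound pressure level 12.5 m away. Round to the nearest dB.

Free-field spherical radiation: L_p = L_w − 10·log₁₀(4π·r²), r = 12.5 m.
4π·r² = 1963 m², 10·log₁₀ of that is 32.930 dB.
L_p = 84.8 − 32.930 = 51.87 dB.

52 dB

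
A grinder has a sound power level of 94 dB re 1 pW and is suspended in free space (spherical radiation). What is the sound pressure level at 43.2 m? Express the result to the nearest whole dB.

The power spreads over a sphere of area 4π·r², so L_p = L_w − 10·log₁₀(4π·r²).
4π·r² = 2.345e+04 m², 10·log₁₀ of that is 43.702 dB.
L_p = 94 − 43.702 = 50.30 dB.

50 dB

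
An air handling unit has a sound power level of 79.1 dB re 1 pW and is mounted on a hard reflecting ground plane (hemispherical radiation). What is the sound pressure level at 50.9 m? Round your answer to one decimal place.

37.0 dB

The power spreads over a hemisphere of area 2π·r², so L_p = L_w − 10·log₁₀(2π·r²).
2π·r² = 1.628e+04 m², 10·log₁₀ of that is 42.116 dB.
L_p = 79.1 − 42.116 = 36.98 dB.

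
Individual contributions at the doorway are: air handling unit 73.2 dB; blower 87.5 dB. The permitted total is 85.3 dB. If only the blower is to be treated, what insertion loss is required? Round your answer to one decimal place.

The untreated sources together contribute 10^(73.2/10) = 2.089e+07, i.e. 73.20 dB.
To meet 85.3 dB overall, the treated blower may contribute at most 10^(85.3/10) − 2.089e+07 = 3.180e+08, i.e. 85.02 dB.
Required insertion loss = 87.5 − 85.02 = 2.48 dB.

2.5 dB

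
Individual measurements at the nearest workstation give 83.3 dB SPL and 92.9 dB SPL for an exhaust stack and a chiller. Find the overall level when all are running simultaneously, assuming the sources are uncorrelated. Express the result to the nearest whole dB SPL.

For uncorrelated sources the intensities add, so convert each level to linear form, sum, and take 10·log₁₀ of the total.
Σ 10^(L/10) = 10^(83.3/10) + 10^(92.9/10) = 2.164e+09.
L_total = 10·log₁₀(2.164e+09) = 93.35 dB SPL.

93 dB SPL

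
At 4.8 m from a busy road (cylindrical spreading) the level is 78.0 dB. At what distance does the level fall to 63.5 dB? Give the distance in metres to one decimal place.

135.3 m

Line-source spreading drops the level by 10·log₁₀(r₂/r₁); inverting, r₂/r₁ = 10^(ΔL/10).
r₂ = 4.8·10^((78.0−63.5)/10) = 4.8·10^(14.5/10) = 135.28 m.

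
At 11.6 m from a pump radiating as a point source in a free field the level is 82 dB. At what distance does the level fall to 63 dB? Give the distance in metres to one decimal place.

The 19.0 dB drop corresponds to a distance ratio of 10^(19.0/20) for a point source.
r₂ = 11.6·10^((82−63)/20) = 11.6·10^(19.0/20) = 103.39 m.

103.4 m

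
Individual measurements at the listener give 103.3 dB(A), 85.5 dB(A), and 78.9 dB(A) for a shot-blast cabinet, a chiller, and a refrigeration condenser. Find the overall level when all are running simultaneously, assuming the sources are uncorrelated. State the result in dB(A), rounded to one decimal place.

103.4 dB(A)

Incoherent sources combine by intensity addition: L_total = 10·log₁₀(Σ 10^(L_i/10)).
Σ 10^(L/10) = 10^(103.3/10) + 10^(85.5/10) + 10^(78.9/10) = 2.181e+10.
L_total = 10·log₁₀(2.181e+10) = 103.39 dB(A).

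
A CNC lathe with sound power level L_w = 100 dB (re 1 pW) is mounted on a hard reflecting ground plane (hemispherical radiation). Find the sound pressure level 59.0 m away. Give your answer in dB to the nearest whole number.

Free-field hemispherical radiation: L_p = L_w − 10·log₁₀(2π·r²), r = 59.0 m.
2π·r² = 2.187e+04 m², 10·log₁₀ of that is 43.399 dB.
L_p = 100 − 43.399 = 56.60 dB.

57 dB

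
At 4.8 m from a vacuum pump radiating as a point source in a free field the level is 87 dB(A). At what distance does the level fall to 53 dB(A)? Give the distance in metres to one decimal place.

240.6 m

Point-source spreading drops the level by 20·log₁₀(r₂/r₁); inverting, r₂/r₁ = 10^(ΔL/20).
r₂ = 4.8·10^((87−53)/20) = 4.8·10^(34.0/20) = 240.57 m.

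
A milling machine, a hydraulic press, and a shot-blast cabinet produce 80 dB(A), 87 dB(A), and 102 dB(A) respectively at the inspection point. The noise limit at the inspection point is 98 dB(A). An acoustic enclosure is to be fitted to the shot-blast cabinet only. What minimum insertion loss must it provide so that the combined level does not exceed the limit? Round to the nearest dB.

Fixed contribution from the other sources: Σ 10^(L/10) = 10^(80/10) + 10^(87/10) = 6.012e+08 (87.79 dB(A)).
The limit corresponds to 10^(98/10) = 6.310e+09; subtracting the fixed part leaves 5.708e+09 for the shot-blast cabinet, i.e. 97.57 dB(A).
So the shot-blast cabinet must be reduced from 102 to 97.57 dB(A): IL = 4.43 dB.

4 dB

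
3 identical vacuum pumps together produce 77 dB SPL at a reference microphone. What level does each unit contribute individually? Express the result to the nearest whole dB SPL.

72 dB SPL

Dividing the total intensity by 3 lowers the level by 10·log₁₀ 3 = 4.771 dB: L₁ = 77 − 4.771.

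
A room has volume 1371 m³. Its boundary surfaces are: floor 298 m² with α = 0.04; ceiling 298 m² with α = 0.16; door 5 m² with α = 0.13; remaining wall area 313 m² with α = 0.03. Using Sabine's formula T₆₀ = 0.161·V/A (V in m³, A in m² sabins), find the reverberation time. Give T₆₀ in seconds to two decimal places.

3.17 s

Total absorption A = 298·0.04 + 298·0.16 + 5·0.13 + 313·0.03 = 69.64 m² sabins.
T₆₀ = 0.161 × 1371 / 69.64 = 3.170 s.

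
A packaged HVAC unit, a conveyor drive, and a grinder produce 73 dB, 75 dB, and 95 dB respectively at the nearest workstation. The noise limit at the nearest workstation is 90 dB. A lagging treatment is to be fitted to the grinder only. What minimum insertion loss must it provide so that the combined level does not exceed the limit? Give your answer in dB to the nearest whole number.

Fixed contribution from the other sources: Σ 10^(L/10) = 10^(73/10) + 10^(75/10) = 5.158e+07 (77.12 dB).
To meet 90 dB overall, the treated grinder may contribute at most 10^(90/10) − 5.158e+07 = 9.484e+08, i.e. 89.77 dB.
So the grinder must be reduced from 95 to 89.77 dB: IL = 5.23 dB.

5 dB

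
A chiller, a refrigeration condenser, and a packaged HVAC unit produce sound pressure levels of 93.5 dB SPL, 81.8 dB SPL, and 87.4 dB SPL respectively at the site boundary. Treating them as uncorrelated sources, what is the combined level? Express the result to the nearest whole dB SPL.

95 dB SPL

Incoherent sources combine by intensity addition: L_total = 10·log₁₀(Σ 10^(L_i/10)).
Σ 10^(L/10) = 10^(93.5/10) + 10^(81.8/10) + 10^(87.4/10) = 2.940e+09.
L_total = 10·log₁₀(2.940e+09) = 94.68 dB SPL.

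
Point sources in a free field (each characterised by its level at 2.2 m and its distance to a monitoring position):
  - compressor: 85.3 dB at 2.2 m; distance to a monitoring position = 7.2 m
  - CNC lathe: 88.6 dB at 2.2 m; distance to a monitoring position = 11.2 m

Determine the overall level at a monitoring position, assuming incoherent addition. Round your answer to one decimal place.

First find each source's level at the receiver (point-source: −20·log₁₀(r/r_ref)), then combine on an intensity basis.
compressor: 85.3 − 20·log₁₀(7.2/2.2) = 85.3 − 10.30 = 75.00 dB.
CNC lathe: 88.6 − 20·log₁₀(11.2/2.2) = 88.6 − 14.14 = 74.46 dB.
Σ 10^(L/10) = 5.959e+07 → L_total = 10·log₁₀(5.959e+07) = 77.75 dB.

77.8 dB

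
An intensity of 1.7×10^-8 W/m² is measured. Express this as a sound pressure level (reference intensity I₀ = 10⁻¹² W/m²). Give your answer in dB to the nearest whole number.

42 dB

I/I₀ = 1.7×10^-8/10⁻¹² = 1.7×10^4, and L = 10·log₁₀(I/I₀).
L = 10·(0.2304 + 4) = 42.30 dB.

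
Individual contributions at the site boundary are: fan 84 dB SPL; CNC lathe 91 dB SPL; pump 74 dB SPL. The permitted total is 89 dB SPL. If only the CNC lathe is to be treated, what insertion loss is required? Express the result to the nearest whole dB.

4 dB

The untreated sources together contribute 10^(84/10) + 10^(74/10) = 2.763e+08, i.e. 84.41 dB SPL.
The limit corresponds to 10^(89/10) = 7.943e+08; subtracting the fixed part leaves 5.180e+08 for the CNC lathe, i.e. 87.14 dB SPL.
So the CNC lathe must be reduced from 91 to 87.14 dB SPL: IL = 3.86 dB.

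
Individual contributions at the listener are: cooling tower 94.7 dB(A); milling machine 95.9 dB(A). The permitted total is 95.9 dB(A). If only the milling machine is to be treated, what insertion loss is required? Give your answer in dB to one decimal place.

6.2 dB

Fixed contribution from the other source: Σ 10^(L/10) = 10^(94.7/10) = 2.951e+09 (94.70 dB(A)).
To meet 95.9 dB(A) overall, the treated milling machine may contribute at most 10^(95.9/10) − 2.951e+09 = 9.392e+08, i.e. 89.73 dB(A).
So the milling machine must be reduced from 95.9 to 89.73 dB(A): IL = 6.17 dB.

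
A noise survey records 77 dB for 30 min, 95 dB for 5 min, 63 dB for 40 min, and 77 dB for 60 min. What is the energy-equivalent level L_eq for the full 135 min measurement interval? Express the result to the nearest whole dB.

82 dB

L_eq = 10·log₁₀[(1/T)·Σ tᵢ·10^(Lᵢ/10)] with T = 135 min.
Σ tᵢ·10^(Lᵢ/10) = 30·10^(77/10) + 5·10^(95/10) + 40·10^(63/10) + 60·10^(77/10) = 2.040e+10.
L_eq = 10·log₁₀(2.040e+10/135) = 81.79 dB.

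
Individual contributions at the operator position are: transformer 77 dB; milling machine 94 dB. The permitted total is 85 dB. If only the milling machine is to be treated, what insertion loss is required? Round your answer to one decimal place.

Fixed contribution from the other source: Σ 10^(L/10) = 10^(77/10) = 5.012e+07 (77.00 dB).
To meet 85 dB overall, the treated milling machine may contribute at most 10^(85/10) − 5.012e+07 = 2.661e+08, i.e. 84.25 dB.
So the milling machine must be reduced from 94 to 84.25 dB: IL = 9.75 dB.

9.7 dB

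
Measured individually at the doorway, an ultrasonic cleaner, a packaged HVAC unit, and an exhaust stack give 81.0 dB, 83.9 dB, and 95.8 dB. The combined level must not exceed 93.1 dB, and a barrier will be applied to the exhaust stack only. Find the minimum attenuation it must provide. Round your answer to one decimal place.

3.6 dB

Fixed contribution from the other sources: Σ 10^(L/10) = 10^(81.0/10) + 10^(83.9/10) = 3.714e+08 (85.70 dB).
The limit corresponds to 10^(93.1/10) = 2.042e+09; subtracting the fixed part leaves 1.670e+09 for the exhaust stack, i.e. 92.23 dB.
So the exhaust stack must be reduced from 95.8 to 92.23 dB: IL = 3.57 dB.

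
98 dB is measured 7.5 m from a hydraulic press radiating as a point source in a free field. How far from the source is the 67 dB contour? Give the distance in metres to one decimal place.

Point-source spreading drops the level by 20·log₁₀(r₂/r₁); inverting, r₂/r₁ = 10^(ΔL/20).
r₂ = 7.5·10^((98−67)/20) = 7.5·10^(31.0/20) = 266.11 m.

266.1 m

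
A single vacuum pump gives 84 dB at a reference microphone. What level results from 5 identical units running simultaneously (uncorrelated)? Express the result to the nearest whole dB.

91 dB

N identical incoherent sources raise the level by 10·log₁₀ N.
L_total = 84 + 10·log₁₀(5) = 84 + 6.990 = 90.99 dB.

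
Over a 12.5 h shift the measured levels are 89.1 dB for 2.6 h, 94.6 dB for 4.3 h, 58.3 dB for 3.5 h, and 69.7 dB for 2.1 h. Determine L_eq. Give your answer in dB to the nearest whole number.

91 dB

The energy average is taken in the linear domain: L_eq = 10·log₁₀[(Σ tᵢ·10^(Lᵢ/10))/T], T = 12.5 h.
Σ tᵢ·10^(Lᵢ/10) = 2.6·10^(89.1/10) + 4.3·10^(94.6/10) + 3.5·10^(58.3/10) + 2.1·10^(69.7/10) = 1.454e+10.
L_eq = 10·log₁₀(1.454e+10/12.5) = 90.66 dB.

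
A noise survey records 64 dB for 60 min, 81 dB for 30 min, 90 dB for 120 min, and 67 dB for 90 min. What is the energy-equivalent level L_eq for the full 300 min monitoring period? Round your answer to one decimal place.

Weight each interval's intensity by its duration and average over T = 300 min:
Σ tᵢ·10^(Lᵢ/10) = 60·10^(64/10) + 30·10^(81/10) + 120·10^(90/10) + 90·10^(67/10) = 1.244e+11.
L_eq = 10·log₁₀(1.244e+11/300) = 86.18 dB.

86.2 dB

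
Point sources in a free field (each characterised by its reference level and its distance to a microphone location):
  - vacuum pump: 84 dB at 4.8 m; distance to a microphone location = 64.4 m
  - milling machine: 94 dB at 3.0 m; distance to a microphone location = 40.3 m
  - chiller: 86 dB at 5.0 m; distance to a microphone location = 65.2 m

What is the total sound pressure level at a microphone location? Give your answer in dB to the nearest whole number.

72 dB

Propagate each source to the receiver with L = L_ref − 20·log₁₀(r/r_ref), then add intensities.
vacuum pump: 84 − 20·log₁₀(64.4/4.8) = 84 − 22.55 = 61.45 dB.
milling machine: 94 − 20·log₁₀(40.3/3.0) = 94 − 22.56 = 71.44 dB.
chiller: 86 − 20·log₁₀(65.2/5.0) = 86 − 22.31 = 63.69 dB.
Σ 10^(L/10) = 1.766e+07 → L_total = 10·log₁₀(1.766e+07) = 72.47 dB.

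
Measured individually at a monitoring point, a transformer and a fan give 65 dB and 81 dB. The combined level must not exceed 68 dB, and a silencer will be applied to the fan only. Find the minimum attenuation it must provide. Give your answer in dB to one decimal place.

Everything except the fan sums to 10^(65/10) = 3.162e+06 in linear terms, 65.00 dB.
The limit corresponds to 10^(68/10) = 6.310e+06; subtracting the fixed part leaves 3.147e+06 for the fan, i.e. 64.98 dB.
So the fan must be reduced from 81 to 64.98 dB: IL = 16.02 dB.

16.0 dB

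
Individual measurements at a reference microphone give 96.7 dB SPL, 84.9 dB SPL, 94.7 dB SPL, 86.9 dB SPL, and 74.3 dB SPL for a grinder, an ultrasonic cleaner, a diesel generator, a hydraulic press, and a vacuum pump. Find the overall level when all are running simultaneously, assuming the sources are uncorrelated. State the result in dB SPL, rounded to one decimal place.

99.3 dB SPL

For uncorrelated sources the intensities add, so convert each level to linear form, sum, and take 10·log₁₀ of the total.
Σ 10^(L/10) = 10^(96.7/10) + 10^(84.9/10) + 10^(94.7/10) + 10^(86.9/10) + 10^(74.3/10) = 8.454e+09.
L_total = 10·log₁₀(8.454e+09) = 99.27 dB SPL.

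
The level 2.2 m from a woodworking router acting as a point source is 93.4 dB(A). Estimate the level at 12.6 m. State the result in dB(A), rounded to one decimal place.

78.2 dB(A)

Point-source attenuation: ΔL = 20·log₁₀(r₂/r₁) = 20·log₁₀(12.6/2.2) = 15.159 dB.
L₂ = 93.4 − 20·log₁₀(12.6/2.2) = 93.4 − 15.159 = 78.24 dB(A).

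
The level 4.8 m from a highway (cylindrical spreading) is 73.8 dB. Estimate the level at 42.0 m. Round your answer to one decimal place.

64.4 dB

Line-source attenuation: ΔL = 10·log₁₀(r₂/r₁) = 10·log₁₀(42.0/4.8) = 9.420 dB.
L₂ = 73.8 − 10·log₁₀(42.0/4.8) = 73.8 − 9.420 = 64.38 dB.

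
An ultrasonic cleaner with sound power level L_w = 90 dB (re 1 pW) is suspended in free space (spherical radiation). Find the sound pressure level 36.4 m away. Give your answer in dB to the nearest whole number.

48 dB

The power spreads over a sphere of area 4π·r², so L_p = L_w − 10·log₁₀(4π·r²).
4π·r² = 1.665e+04 m², 10·log₁₀ of that is 42.214 dB.
L_p = 90 − 42.214 = 47.79 dB.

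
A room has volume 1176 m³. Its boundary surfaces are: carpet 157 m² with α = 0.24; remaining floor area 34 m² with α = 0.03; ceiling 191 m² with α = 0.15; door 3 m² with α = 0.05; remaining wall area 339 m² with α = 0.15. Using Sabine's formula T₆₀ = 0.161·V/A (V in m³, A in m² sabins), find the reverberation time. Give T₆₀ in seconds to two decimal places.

1.60 s

Total absorption A = 157·0.24 + 34·0.03 + 191·0.15 + 3·0.05 + 339·0.15 = 118.35 m² sabins.
T₆₀ = 0.161 × 1176 / 118.35 = 1.600 s.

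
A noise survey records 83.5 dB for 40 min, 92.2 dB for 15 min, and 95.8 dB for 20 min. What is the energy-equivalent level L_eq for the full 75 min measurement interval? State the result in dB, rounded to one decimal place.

91.7 dB

The energy average is taken in the linear domain: L_eq = 10·log₁₀[(Σ tᵢ·10^(Lᵢ/10))/T], T = 75 min.
Σ tᵢ·10^(Lᵢ/10) = 40·10^(83.5/10) + 15·10^(92.2/10) + 20·10^(95.8/10) = 1.099e+11.
L_eq = 10·log₁₀(1.099e+11/75) = 91.66 dB.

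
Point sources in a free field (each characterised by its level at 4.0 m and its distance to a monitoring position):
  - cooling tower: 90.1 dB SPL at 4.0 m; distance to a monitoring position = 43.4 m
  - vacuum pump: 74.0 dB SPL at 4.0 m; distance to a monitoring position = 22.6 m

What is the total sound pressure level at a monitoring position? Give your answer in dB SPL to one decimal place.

Propagate each source to the receiver with L = L_ref − 20·log₁₀(r/r_ref), then add intensities.
cooling tower: 90.1 − 20·log₁₀(43.4/4.0) = 90.1 − 20.71 = 69.39 dB SPL.
vacuum pump: 74.0 − 20·log₁₀(22.6/4.0) = 74.0 − 15.04 = 58.96 dB SPL.
Σ 10^(L/10) = 9.479e+06 → L_total = 10·log₁₀(9.479e+06) = 69.77 dB SPL.

69.8 dB SPL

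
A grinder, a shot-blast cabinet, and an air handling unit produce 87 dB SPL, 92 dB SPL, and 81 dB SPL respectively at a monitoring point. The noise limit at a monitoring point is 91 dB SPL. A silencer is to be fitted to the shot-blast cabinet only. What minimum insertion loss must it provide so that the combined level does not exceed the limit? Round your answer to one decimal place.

Fixed contribution from the other sources: Σ 10^(L/10) = 10^(87/10) + 10^(81/10) = 6.271e+08 (87.97 dB SPL).
The limit corresponds to 10^(91/10) = 1.259e+09; subtracting the fixed part leaves 6.318e+08 for the shot-blast cabinet, i.e. 88.01 dB SPL.
So the shot-blast cabinet must be reduced from 92 to 88.01 dB SPL: IL = 3.99 dB.

4.0 dB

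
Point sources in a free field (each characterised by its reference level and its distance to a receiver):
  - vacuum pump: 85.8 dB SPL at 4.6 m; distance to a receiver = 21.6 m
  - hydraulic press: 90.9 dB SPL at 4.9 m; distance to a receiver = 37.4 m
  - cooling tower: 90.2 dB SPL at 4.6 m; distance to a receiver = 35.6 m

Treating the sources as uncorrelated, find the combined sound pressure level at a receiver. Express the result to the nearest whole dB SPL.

77 dB SPL

Propagate each source to the receiver with L = L_ref − 20·log₁₀(r/r_ref), then add intensities.
vacuum pump: 85.8 − 20·log₁₀(21.6/4.6) = 85.8 − 13.43 = 72.37 dB SPL.
hydraulic press: 90.9 − 20·log₁₀(37.4/4.9) = 90.9 − 17.65 = 73.25 dB SPL.
cooling tower: 90.2 − 20·log₁₀(35.6/4.6) = 90.2 − 17.77 = 72.43 dB SPL.
Σ 10^(L/10) = 5.584e+07 → L_total = 10·log₁₀(5.584e+07) = 77.47 dB SPL.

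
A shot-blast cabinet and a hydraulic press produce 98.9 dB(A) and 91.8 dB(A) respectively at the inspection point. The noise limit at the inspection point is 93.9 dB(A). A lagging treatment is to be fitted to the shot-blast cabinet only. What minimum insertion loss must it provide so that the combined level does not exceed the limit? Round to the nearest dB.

Everything except the shot-blast cabinet sums to 10^(91.8/10) = 1.514e+09 in linear terms, 91.80 dB(A).
The limit corresponds to 10^(93.9/10) = 2.455e+09; subtracting the fixed part leaves 9.411e+08 for the shot-blast cabinet, i.e. 89.74 dB(A).
Required insertion loss = 98.9 − 89.74 = 9.16 dB.

9 dB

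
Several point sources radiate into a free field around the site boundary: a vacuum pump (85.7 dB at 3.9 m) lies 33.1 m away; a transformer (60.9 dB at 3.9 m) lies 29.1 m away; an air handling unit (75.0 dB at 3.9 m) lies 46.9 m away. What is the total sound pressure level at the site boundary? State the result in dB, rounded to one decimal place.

Propagate each source to the receiver with L = L_ref − 20·log₁₀(r/r_ref), then add intensities.
vacuum pump: 85.7 − 20·log₁₀(33.1/3.9) = 85.7 − 18.58 = 67.12 dB.
transformer: 60.9 − 20·log₁₀(29.1/3.9) = 60.9 − 17.46 = 43.44 dB.
air handling unit: 75.0 − 20·log₁₀(46.9/3.9) = 75.0 − 21.60 = 53.40 dB.
Σ 10^(L/10) = 5.399e+06 → L_total = 10·log₁₀(5.399e+06) = 67.32 dB.

67.3 dB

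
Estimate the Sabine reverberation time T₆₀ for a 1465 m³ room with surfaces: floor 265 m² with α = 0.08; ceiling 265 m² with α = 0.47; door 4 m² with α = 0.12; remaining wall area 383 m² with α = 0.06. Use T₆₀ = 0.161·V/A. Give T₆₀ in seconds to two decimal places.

Total absorption A = 265·0.08 + 265·0.47 + 4·0.12 + 383·0.06 = 169.21 m² sabins.
T₆₀ = 0.161·V/A = 0.161·1465/169.21 = 1.394 s.

1.39 s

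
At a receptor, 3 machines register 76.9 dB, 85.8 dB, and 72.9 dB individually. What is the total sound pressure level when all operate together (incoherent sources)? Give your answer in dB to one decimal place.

86.5 dB

For uncorrelated sources the intensities add, so convert each level to linear form, sum, and take 10·log₁₀ of the total.
Σ 10^(L/10) = 10^(76.9/10) + 10^(85.8/10) + 10^(72.9/10) = 4.487e+08.
L_total = 10·log₁₀(4.487e+08) = 86.52 dB.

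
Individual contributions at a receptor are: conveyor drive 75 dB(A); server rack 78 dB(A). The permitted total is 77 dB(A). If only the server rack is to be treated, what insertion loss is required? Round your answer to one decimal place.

5.3 dB

The untreated sources together contribute 10^(75/10) = 3.162e+07, i.e. 75.00 dB(A).
The limit corresponds to 10^(77/10) = 5.012e+07; subtracting the fixed part leaves 1.850e+07 for the server rack, i.e. 72.67 dB(A).
Required insertion loss = 78 − 72.67 = 5.33 dB.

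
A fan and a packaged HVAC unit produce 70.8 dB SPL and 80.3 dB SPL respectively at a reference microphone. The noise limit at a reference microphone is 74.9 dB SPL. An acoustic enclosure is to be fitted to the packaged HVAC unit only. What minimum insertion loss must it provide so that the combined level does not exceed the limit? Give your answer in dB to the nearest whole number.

Everything except the packaged HVAC unit sums to 10^(70.8/10) = 1.202e+07 in linear terms, 70.80 dB SPL.
The limit corresponds to 10^(74.9/10) = 3.090e+07; subtracting the fixed part leaves 1.888e+07 for the packaged HVAC unit, i.e. 72.76 dB SPL.
Required insertion loss = 80.3 − 72.76 = 7.54 dB.

8 dB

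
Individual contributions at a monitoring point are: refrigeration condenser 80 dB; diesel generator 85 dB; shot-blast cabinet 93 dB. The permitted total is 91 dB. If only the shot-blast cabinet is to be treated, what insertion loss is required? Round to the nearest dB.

The untreated sources together contribute 10^(80/10) + 10^(85/10) = 4.162e+08, i.e. 86.19 dB.
The limit corresponds to 10^(91/10) = 1.259e+09; subtracting the fixed part leaves 8.427e+08 for the shot-blast cabinet, i.e. 89.26 dB.
So the shot-blast cabinet must be reduced from 93 to 89.26 dB: IL = 3.74 dB.

4 dB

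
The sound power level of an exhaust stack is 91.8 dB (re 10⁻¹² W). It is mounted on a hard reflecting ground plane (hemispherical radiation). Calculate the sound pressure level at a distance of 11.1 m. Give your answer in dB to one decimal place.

The power spreads over a hemisphere of area 2π·r², so L_p = L_w − 10·log₁₀(2π·r²).
2π·r² = 774.2 m², 10·log₁₀ of that is 28.888 dB.
L_p = 91.8 − 28.888 = 62.91 dB.

62.9 dB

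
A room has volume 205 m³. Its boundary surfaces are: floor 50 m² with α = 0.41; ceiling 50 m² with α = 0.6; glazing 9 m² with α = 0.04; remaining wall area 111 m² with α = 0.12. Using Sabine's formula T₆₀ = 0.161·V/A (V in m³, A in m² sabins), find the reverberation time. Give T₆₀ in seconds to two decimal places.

0.51 s

Total absorption A = 50·0.41 + 50·0.6 + 9·0.04 + 111·0.12 = 64.18 m² sabins.
T₆₀ = 0.161·V/A = 0.161·205/64.18 = 0.514 s.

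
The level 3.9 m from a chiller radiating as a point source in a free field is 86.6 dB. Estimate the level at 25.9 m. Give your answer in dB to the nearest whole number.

For a point source, L₂ = L₁ − 20·log₁₀(r₂/r₁).
L₂ = 86.6 − 20·log₁₀(25.9/3.9) = 86.6 − 16.445 = 70.16 dB.

70 dB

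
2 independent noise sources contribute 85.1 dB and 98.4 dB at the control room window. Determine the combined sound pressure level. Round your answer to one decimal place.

For uncorrelated sources the intensities add, so convert each level to linear form, sum, and take 10·log₁₀ of the total.
Σ 10^(L/10) = 10^(85.1/10) + 10^(98.4/10) = 7.242e+09.
L_total = 10·log₁₀(7.242e+09) = 98.60 dB.

98.6 dB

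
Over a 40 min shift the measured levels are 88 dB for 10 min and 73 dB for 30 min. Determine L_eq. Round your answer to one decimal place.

L_eq = 10·log₁₀[(1/T)·Σ tᵢ·10^(Lᵢ/10)] with T = 40 min.
Σ tᵢ·10^(Lᵢ/10) = 10·10^(88/10) + 30·10^(73/10) = 6.908e+09.
L_eq = 10·log₁₀(6.908e+09/40) = 82.37 dB.

82.4 dB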